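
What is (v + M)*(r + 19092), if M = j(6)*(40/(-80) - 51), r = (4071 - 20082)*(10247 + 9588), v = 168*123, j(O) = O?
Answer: -6463915338015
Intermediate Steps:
v = 20664
r = -317578185 (r = -16011*19835 = -317578185)
M = -309 (M = 6*(40/(-80) - 51) = 6*(40*(-1/80) - 51) = 6*(-½ - 51) = 6*(-103/2) = -309)
(v + M)*(r + 19092) = (20664 - 309)*(-317578185 + 19092) = 20355*(-317559093) = -6463915338015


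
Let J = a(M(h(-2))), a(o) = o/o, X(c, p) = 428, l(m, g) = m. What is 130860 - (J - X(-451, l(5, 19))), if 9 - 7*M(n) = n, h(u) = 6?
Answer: 131287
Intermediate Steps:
M(n) = 9/7 - n/7
a(o) = 1
J = 1
130860 - (J - X(-451, l(5, 19))) = 130860 - (1 - 1*428) = 130860 - (1 - 428) = 130860 - 1*(-427) = 130860 + 427 = 131287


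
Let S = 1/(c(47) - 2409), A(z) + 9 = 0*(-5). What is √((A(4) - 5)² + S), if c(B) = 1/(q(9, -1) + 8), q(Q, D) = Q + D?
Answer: 2*√72792425429/38543 ≈ 14.000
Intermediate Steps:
q(Q, D) = D + Q
A(z) = -9 (A(z) = -9 + 0*(-5) = -9 + 0 = -9)
c(B) = 1/16 (c(B) = 1/((-1 + 9) + 8) = 1/(8 + 8) = 1/16)
S = -16/38543 (S = 1/(1/16 - 2409) = 1/(-38543/16) = -16/38543 ≈ -0.00041512)
√((A(4) - 5)² + S) = √((-9 - 5)² - 16/38543) = √((-14)² - 16/38543) = √(196 - 16/38543) = √(7554412/38543) = 2*√72792425429/38543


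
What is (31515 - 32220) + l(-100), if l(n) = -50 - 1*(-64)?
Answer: -691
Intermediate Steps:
l(n) = 14 (l(n) = -50 + 64 = 14)
(31515 - 32220) + l(-100) = (31515 - 32220) + 14 = -705 + 14 = -691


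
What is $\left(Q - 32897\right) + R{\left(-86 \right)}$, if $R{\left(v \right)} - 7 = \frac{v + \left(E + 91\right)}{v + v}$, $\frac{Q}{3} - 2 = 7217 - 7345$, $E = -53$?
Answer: $- \frac{1430512}{43} \approx -33268.0$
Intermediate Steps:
$Q = -378$ ($Q = 6 + 3 \left(7217 - 7345\right) = 6 + 3 \left(-128\right) = 6 - 384 = -378$)
$R{\left(v \right)} = 7 + \frac{38 + v}{2 v}$ ($R{\left(v \right)} = 7 + \frac{v + \left(-53 + 91\right)}{v + v} = 7 + \frac{v + 38}{2 v} = 7 + \left(38 + v\right) \frac{1}{2 v} = 7 + \frac{38 + v}{2 v}$)
$\left(Q - 32897\right) + R{\left(-86 \right)} = \left(-378 - 32897\right) + \left(\frac{15}{2} + \frac{19}{-86}\right) = -33275 + \left(\frac{15}{2} + 19 \left(- \frac{1}{86}\right)\right) = -33275 + \left(\frac{15}{2} - \frac{19}{86}\right) = -33275 + \frac{313}{43} = - \frac{1430512}{43}$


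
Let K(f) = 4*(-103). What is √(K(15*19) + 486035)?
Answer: √485623 ≈ 696.87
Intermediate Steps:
K(f) = -412
√(K(15*19) + 486035) = √(-412 + 486035) = √485623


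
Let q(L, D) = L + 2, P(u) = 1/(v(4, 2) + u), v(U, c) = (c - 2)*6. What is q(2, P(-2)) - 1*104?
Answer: -100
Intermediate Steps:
v(U, c) = -12 + 6*c (v(U, c) = (-2 + c)*6 = -12 + 6*c)
P(u) = 1/u (P(u) = 1/((-12 + 6*2) + u) = 1/((-12 + 12) + u) = 1/(0 + u) = 1/u)
q(L, D) = 2 + L
q(2, P(-2)) - 1*104 = (2 + 2) - 1*104 = 4 - 104 = -100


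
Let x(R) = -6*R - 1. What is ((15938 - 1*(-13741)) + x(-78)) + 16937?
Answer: 47083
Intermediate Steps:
x(R) = -1 - 6*R
((15938 - 1*(-13741)) + x(-78)) + 16937 = ((15938 - 1*(-13741)) + (-1 - 6*(-78))) + 16937 = ((15938 + 13741) + (-1 + 468)) + 16937 = (29679 + 467) + 16937 = 30146 + 16937 = 47083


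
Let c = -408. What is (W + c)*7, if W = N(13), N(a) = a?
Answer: -2765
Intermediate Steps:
W = 13
(W + c)*7 = (13 - 408)*7 = -395*7 = -2765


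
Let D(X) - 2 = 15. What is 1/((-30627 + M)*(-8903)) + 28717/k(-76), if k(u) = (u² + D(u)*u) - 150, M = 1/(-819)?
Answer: 1603259522513090/241965621991357 ≈ 6.6260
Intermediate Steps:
M = -1/819 ≈ -0.0012210
D(X) = 17 (D(X) = 2 + 15 = 17)
k(u) = -150 + u² + 17*u (k(u) = (u² + 17*u) - 150 = -150 + u² + 17*u)
1/((-30627 + M)*(-8903)) + 28717/k(-76) = 1/(-30627 - 1/819*(-8903)) + 28717/(-150 + (-76)² + 17*(-76)) = -1/8903/(-25083514/819) + 28717/(-150 + 5776 - 1292) = -819/25083514*(-1/8903) + 28717/4334 = 819/223318525142 + 28717*(1/4334) = 819/223318525142 + 28717/4334 = 1603259522513090/241965621991357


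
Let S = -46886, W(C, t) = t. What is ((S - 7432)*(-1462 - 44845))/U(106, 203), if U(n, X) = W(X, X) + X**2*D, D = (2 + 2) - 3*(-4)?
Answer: 838434542/219849 ≈ 3813.7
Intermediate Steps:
D = 16 (D = 4 + 12 = 16)
U(n, X) = X + 16*X**2 (U(n, X) = X + X**2*16 = X + 16*X**2)
((S - 7432)*(-1462 - 44845))/U(106, 203) = ((-46886 - 7432)*(-1462 - 44845))/((203*(1 + 16*203))) = (-54318*(-46307))/((203*(1 + 3248))) = 2515303626/((203*3249)) = 2515303626/659547 = 2515303626*(1/659547) = 838434542/219849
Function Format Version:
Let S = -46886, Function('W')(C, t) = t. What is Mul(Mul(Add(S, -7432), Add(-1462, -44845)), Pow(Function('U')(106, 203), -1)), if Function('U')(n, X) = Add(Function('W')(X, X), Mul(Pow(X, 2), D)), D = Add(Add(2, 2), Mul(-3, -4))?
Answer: Rational(838434542, 219849) ≈ 3813.7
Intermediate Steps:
D = 16 (D = Add(4, 12) = 16)
Function('U')(n, X) = Add(X, Mul(16, Pow(X, 2))) (Function('U')(n, X) = Add(X, Mul(Pow(X, 2), 16)) = Add(X, Mul(16, Pow(X, 2))))
Mul(Mul(Add(S, -7432), Add(-1462, -44845)), Pow(Function('U')(106, 203), -1)) = Mul(Mul(Add(-46886, -7432), Add(-1462, -44845)), Pow(Mul(203, Add(1, Mul(16, 203))), -1)) = Mul(Mul(-54318, -46307), Pow(Mul(203, Add(1, 3248)), -1)) = Mul(2515303626, Pow(Mul(203, 3249), -1)) = Mul(2515303626, Pow(659547, -1)) = Mul(2515303626, Rational(1, 659547)) = Rational(838434542, 219849)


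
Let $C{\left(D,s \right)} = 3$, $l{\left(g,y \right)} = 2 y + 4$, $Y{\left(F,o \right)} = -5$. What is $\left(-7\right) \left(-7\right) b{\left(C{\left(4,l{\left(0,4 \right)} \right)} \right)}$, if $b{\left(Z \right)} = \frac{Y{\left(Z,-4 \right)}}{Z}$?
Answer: $- \frac{245}{3} \approx -81.667$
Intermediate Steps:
$l{\left(g,y \right)} = 4 + 2 y$
$b{\left(Z \right)} = - \frac{5}{Z}$
$\left(-7\right) \left(-7\right) b{\left(C{\left(4,l{\left(0,4 \right)} \right)} \right)} = \left(-7\right) \left(-7\right) \left(- \frac{5}{3}\right) = 49 \left(\left(-5\right) \frac{1}{3}\right) = 49 \left(- \frac{5}{3}\right) = - \frac{245}{3}$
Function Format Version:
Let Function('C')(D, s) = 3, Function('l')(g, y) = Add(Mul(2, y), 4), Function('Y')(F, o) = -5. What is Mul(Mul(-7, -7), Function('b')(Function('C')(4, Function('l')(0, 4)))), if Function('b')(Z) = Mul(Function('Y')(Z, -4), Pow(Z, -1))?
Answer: Rational(-245, 3) ≈ -81.667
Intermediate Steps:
Function('l')(g, y) = Add(4, Mul(2, y))
Function('b')(Z) = Mul(-5, Pow(Z, -1))
Mul(Mul(-7, -7), Function('b')(Function('C')(4, Function('l')(0, 4)))) = Mul(Mul(-7, -7), Mul(-5, Pow(3, -1))) = Mul(49, Mul(-5, Rational(1, 3))) = Mul(49, Rational(-5, 3)) = Rational(-245, 3)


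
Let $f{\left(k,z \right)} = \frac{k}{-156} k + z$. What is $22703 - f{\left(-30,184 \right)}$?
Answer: $\frac{292822}{13} \approx 22525.0$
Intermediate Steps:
$f{\left(k,z \right)} = z - \frac{k^{2}}{156}$ ($f{\left(k,z \right)} = k \left(- \frac{1}{156}\right) k + z = - \frac{k}{156} k + z = - \frac{k^{2}}{156} + z = z - \frac{k^{2}}{156}$)
$22703 - f{\left(-30,184 \right)} = 22703 - \left(184 - \frac{\left(-30\right)^{2}}{156}\right) = 22703 - \left(184 - \frac{75}{13}\right) = 22703 - \frac{2317}{13} = \frac{292822}{13}$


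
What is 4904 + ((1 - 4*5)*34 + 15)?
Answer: 4273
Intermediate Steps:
4904 + ((1 - 4*5)*34 + 15) = 4904 + ((1 - 20)*34 + 15) = 4904 + (-19*34 + 15) = 4904 + (-646 + 15) = 4904 - 631 = 4273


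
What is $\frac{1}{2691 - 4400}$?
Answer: $- \frac{1}{1709} \approx -0.00058514$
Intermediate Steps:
$\frac{1}{2691 - 4400} = \frac{1}{-1709} = - \frac{1}{1709}$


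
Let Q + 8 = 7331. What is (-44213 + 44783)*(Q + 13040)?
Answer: 11606910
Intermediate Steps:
Q = 7323 (Q = -8 + 7331 = 7323)
(-44213 + 44783)*(Q + 13040) = (-44213 + 44783)*(7323 + 13040) = 570*20363 = 11606910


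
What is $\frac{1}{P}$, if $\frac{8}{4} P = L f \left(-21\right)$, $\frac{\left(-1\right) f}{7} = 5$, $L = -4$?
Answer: $- \frac{1}{1470} \approx -0.00068027$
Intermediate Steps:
$f = -35$ ($f = \left(-7\right) 5 = -35$)
$P = -1470$ ($P = \frac{\left(-4\right) \left(-35\right) \left(-21\right)}{2} = \frac{140 \left(-21\right)}{2} = \frac{1}{2} \left(-2940\right) = -1470$)
$\frac{1}{P} = \frac{1}{-1470} = - \frac{1}{1470}$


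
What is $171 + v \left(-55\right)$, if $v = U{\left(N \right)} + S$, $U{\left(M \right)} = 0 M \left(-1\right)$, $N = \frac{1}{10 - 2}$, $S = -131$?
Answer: $7376$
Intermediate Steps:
$N = \frac{1}{8} \approx 0.125$
$U{\left(M \right)} = 0$ ($U{\left(M \right)} = 0 \left(-1\right) = 0$)
$v = -131$ ($v = 0 - 131 = -131$)
$171 + v \left(-55\right) = 171 - -7205 = 171 + 7205 = 7376$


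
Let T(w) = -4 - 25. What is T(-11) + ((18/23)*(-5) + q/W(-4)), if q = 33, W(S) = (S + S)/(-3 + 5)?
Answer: -3787/92 ≈ -41.163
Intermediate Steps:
T(w) = -29
W(S) = S (W(S) = (2*S)/2 = (2*S)*(½) = S)
T(-11) + ((18/23)*(-5) + q/W(-4)) = -29 + ((18/23)*(-5) + 33/(-4)) = -29 + ((18*(1/23))*(-5) + 33*(-¼)) = -29 + ((18/23)*(-5) - 33/4) = -29 + (-90/23 - 33/4) = -29 - 1119/92 = -3787/92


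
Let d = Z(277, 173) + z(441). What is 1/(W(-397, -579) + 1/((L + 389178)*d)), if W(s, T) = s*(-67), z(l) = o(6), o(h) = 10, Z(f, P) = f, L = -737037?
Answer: 99835533/2655525342266 ≈ 3.7595e-5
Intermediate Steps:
z(l) = 10
d = 287 (d = 277 + 10 = 287)
W(s, T) = -67*s
1/(W(-397, -579) + 1/((L + 389178)*d)) = 1/(-67*(-397) + 1/((-737037 + 389178)*287)) = 1/(26599 + (1/287)/(-347859)) = 1/(26599 - 1/347859*1/287) = 1/(26599 - 1/99835533) = 1/(2655525342266/99835533) = 99835533/2655525342266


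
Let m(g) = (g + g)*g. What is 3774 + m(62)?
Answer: 11462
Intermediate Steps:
m(g) = 2*g² (m(g) = (2*g)*g = 2*g²)
3774 + m(62) = 3774 + 2*62² = 3774 + 2*3844 = 3774 + 7688 = 11462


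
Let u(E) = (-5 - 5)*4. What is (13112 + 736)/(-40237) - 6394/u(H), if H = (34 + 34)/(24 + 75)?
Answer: 128360729/804740 ≈ 159.51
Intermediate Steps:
H = 68/99 ≈ 0.68687
u(E) = -40 (u(E) = -10*4 = -40)
(13112 + 736)/(-40237) - 6394/u(H) = (13112 + 736)/(-40237) - 6394/(-40) = 13848*(-1/40237) - 6394*(-1/40) = -13848/40237 + 3197/20 = 128360729/804740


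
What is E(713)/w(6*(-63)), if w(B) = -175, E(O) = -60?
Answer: 12/35 ≈ 0.34286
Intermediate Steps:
E(713)/w(6*(-63)) = -60/(-175) = -60*(-1/175) = 12/35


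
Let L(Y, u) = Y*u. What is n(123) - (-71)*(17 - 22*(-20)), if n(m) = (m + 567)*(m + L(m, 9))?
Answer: 881147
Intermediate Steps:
n(m) = 10*m*(567 + m) (n(m) = (m + 567)*(m + m*9) = (567 + m)*(m + 9*m) = (567 + m)*(10*m) = 10*m*(567 + m))
n(123) - (-71)*(17 - 22*(-20)) = 10*123*(567 + 123) - (-71)*(17 - 22*(-20)) = 10*123*690 - (-71)*(17 + 440) = 848700 - (-71)*457 = 848700 - 1*(-32447) = 848700 + 32447 = 881147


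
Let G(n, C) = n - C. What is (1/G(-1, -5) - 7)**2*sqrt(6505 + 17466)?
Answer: 729*sqrt(23971)/16 ≈ 7054.3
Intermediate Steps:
(1/G(-1, -5) - 7)**2*sqrt(6505 + 17466) = (1/(-1 - 1*(-5)) - 7)**2*sqrt(6505 + 17466) = (1/(-1 + 5) - 7)**2*sqrt(23971) = (1/4 - 7)**2*sqrt(23971) = (-27/4)**2*sqrt(23971) = 729*sqrt(23971)/16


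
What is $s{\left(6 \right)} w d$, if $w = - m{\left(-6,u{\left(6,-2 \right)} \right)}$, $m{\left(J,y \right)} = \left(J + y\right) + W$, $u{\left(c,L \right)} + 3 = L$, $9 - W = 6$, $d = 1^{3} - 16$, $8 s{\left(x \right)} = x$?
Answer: $-90$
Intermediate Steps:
$s{\left(x \right)} = \frac{x}{8}$
$d = -15$ ($d = 1 - 16 = -15$)
$W = 3$ ($W = 9 - 6 = 3$)
$u{\left(c,L \right)} = -3 + L$
$m{\left(J,y \right)} = 3 + J + y$ ($m{\left(J,y \right)} = \left(J + y\right) + 3 = 3 + J + y$)
$w = 8$ ($w = - (3 - 6 - 5) = \left(-1\right) \left(-8\right) = 8$)
$s{\left(6 \right)} w d = \frac{1}{8} \cdot 6 \cdot 8 \left(-15\right) = \frac{3}{4} \cdot 8 \left(-15\right) = 6 \left(-15\right) = -90$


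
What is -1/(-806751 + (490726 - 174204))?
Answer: 1/490229 ≈ 2.0399e-6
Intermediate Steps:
-1/(-806751 + (490726 - 174204)) = -1/(-806751 + 316522) = -1/(-490229) = -1*(-1/490229) = 1/490229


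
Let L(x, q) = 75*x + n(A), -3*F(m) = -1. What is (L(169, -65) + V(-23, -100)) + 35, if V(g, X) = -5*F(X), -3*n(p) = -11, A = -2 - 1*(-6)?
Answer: 12712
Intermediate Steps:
F(m) = 1/3 (F(m) = -1/3*(-1) = 1/3)
A = 4 (A = -2 + 6 = 4)
n(p) = 11/3 (n(p) = -1/3*(-11) = 11/3)
V(g, X) = -5/3 (V(g, X) = -5*1/3 = -5/3)
L(x, q) = 11/3 + 75*x (L(x, q) = 75*x + 11/3 = 11/3 + 75*x)
(L(169, -65) + V(-23, -100)) + 35 = ((11/3 + 75*169) - 5/3) + 35 = ((11/3 + 12675) - 5/3) + 35 = (38036/3 - 5/3) + 35 = 12677 + 35 = 12712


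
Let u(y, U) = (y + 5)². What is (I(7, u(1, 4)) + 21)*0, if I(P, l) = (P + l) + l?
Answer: 0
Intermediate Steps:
u(y, U) = (5 + y)²
I(P, l) = P + 2*l
(I(7, u(1, 4)) + 21)*0 = ((7 + 2*(5 + 1)²) + 21)*0 = ((7 + 2*6²) + 21)*0 = ((7 + 2*36) + 21)*0 = ((7 + 72) + 21)*0 = (79 + 21)*0 = 100*0 = 0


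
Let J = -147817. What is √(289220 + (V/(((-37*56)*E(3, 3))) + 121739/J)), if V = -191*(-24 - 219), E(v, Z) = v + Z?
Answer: 3*√753611033257064071579/153138412 ≈ 537.79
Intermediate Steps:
E(v, Z) = Z + v
V = 46413 (V = -191*(-243) = 46413)
√(289220 + (V/(((-37*56)*E(3, 3))) + 121739/J)) = √(289220 + (46413/(((-37*56)*(3 + 3))) + 121739/(-147817))) = √(289220 + (46413/((-2072*6)) + 121739*(-1/147817))) = √(289220 + (46413/(-12432) - 121739/147817)) = √(289220 + (46413*(-1/12432) - 121739/147817)) = √(289220 + (-15471/4144 - 121739/147817)) = √(289220 - 2791363223/612553648) = √(177159974711337/612553648) = 3*√753611033257064071579/153138412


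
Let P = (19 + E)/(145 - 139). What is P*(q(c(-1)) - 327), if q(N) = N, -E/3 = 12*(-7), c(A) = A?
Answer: -44444/3 ≈ -14815.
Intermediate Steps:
E = 252 (E = -36*(-7) = -3*(-84) = 252)
P = 271/6 (P = (19 + 252)/(145 - 139) = 271/6 ≈ 45.167)
P*(q(c(-1)) - 327) = 271*(-1 - 327)/6 = (271/6)*(-328) = -44444/3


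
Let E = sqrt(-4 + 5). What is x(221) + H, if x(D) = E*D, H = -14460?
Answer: -14239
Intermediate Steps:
E = 1 (E = sqrt(1) = 1)
x(D) = D (x(D) = 1*D = D)
x(221) + H = 221 - 14460 = -14239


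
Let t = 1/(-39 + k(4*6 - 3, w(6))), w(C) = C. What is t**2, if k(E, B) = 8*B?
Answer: 1/81 ≈ 0.012346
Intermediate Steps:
t = 1/9 (t = 1/(-39 + 8*6) = 1/(-39 + 48) = 1/9 ≈ 0.11111)
t**2 = (1/9)**2 = 1/81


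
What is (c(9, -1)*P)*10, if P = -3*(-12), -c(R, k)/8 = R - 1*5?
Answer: -11520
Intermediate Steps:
c(R, k) = 40 - 8*R (c(R, k) = -8*(R - 1*5) = -8*(R - 5) = -8*(-5 + R) = 40 - 8*R)
P = 36
(c(9, -1)*P)*10 = ((40 - 8*9)*36)*10 = ((40 - 72)*36)*10 = -32*36*10 = -1152*10 = -11520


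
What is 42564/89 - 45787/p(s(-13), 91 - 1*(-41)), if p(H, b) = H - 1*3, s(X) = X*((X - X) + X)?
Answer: 2990581/14774 ≈ 202.42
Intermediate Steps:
s(X) = X**2 (s(X) = X*(0 + X) = X*X = X**2)
p(H, b) = -3 + H (p(H, b) = H - 3 = -3 + H)
42564/89 - 45787/p(s(-13), 91 - 1*(-41)) = 42564/89 - 45787/(-3 + (-13)**2) = 42564*(1/89) - 45787/(-3 + 169) = 42564/89 - 45787/166 = 2990581/14774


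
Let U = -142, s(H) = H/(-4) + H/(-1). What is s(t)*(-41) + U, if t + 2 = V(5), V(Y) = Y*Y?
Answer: 4147/4 ≈ 1036.8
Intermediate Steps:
V(Y) = Y²
t = 23 (t = -2 + 5² = -2 + 25 = 23)
s(H) = -5*H/4 (s(H) = H*(-¼) + H*(-1) = -H/4 - H = -5*H/4)
s(t)*(-41) + U = -5/4*23*(-41) - 142 = -115/4*(-41) - 142 = 4715/4 - 142 = 4147/4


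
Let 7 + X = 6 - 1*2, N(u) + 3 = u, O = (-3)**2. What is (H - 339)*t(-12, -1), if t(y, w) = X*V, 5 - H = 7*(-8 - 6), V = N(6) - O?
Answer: -4248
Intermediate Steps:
O = 9
N(u) = -3 + u
V = -6 (V = (-3 + 6) - 1*9 = 3 - 9 = -6)
H = 103 (H = 5 - 7*(-8 - 6) = 5 - 7*(-14) = 5 - 1*(-98) = 5 + 98 = 103)
X = -3 (X = -7 + (6 - 1*2) = -7 + (6 - 2) = -7 + 4 = -3)
t(y, w) = 18 (t(y, w) = -3*(-6) = 18)
(H - 339)*t(-12, -1) = (103 - 339)*18 = -236*18 = -4248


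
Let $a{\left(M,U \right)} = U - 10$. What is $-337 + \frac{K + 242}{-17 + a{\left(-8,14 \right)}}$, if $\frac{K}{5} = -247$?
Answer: $- \frac{3388}{13} \approx -260.62$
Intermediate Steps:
$K = -1235$ ($K = 5 \left(-247\right) = -1235$)
$a{\left(M,U \right)} = -10 + U$
$-337 + \frac{K + 242}{-17 + a{\left(-8,14 \right)}} = -337 + \frac{-1235 + 242}{-17 + \left(-10 + 14\right)} = -337 - \frac{993}{-17 + 4} = -337 - \frac{993}{-13} = -337 - - \frac{993}{13} = -337 + \frac{993}{13} = - \frac{3388}{13}$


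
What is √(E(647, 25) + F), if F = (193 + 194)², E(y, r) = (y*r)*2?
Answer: √182119 ≈ 426.75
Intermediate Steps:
E(y, r) = 2*r*y (E(y, r) = (r*y)*2 = 2*r*y)
F = 149769 (F = 387² = 149769)
√(E(647, 25) + F) = √(2*25*647 + 149769) = √(32350 + 149769) = √182119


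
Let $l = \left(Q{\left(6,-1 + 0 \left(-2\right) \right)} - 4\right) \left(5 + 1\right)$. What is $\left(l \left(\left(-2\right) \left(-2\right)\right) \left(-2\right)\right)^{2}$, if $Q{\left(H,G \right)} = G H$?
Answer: $230400$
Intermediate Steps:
$l = -60$ ($l = \left(\left(-1 + 0 \left(-2\right)\right) 6 - 4\right) \left(5 + 1\right) = \left(\left(-1 + 0\right) 6 - 4\right) 6 = \left(\left(-1\right) 6 - 4\right) 6 = \left(-6 - 4\right) 6 = \left(-10\right) 6 = -60$)
$\left(l \left(\left(-2\right) \left(-2\right)\right) \left(-2\right)\right)^{2} = \left(- 60 \left(\left(-2\right) \left(-2\right)\right) \left(-2\right)\right)^{2} = \left(\left(-60\right) 4 \left(-2\right)\right)^{2} = \left(\left(-240\right) \left(-2\right)\right)^{2} = 480^{2} = 230400$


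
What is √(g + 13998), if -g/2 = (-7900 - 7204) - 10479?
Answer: 2*√16291 ≈ 255.27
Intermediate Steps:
g = 51166 (g = -2*((-7900 - 7204) - 10479) = -2*(-15104 - 10479) = -2*(-25583) = 51166)
√(g + 13998) = √(51166 + 13998) = √65164 = 2*√16291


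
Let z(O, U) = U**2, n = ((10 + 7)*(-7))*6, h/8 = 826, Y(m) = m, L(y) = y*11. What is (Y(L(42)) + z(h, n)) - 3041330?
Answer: -2531072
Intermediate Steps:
L(y) = 11*y
h = 6608 (h = 8*826 = 6608)
n = -714 (n = (17*(-7))*6 = -119*6 = -714)
(Y(L(42)) + z(h, n)) - 3041330 = (11*42 + (-714)**2) - 3041330 = (462 + 509796) - 3041330 = 510258 - 3041330 = -2531072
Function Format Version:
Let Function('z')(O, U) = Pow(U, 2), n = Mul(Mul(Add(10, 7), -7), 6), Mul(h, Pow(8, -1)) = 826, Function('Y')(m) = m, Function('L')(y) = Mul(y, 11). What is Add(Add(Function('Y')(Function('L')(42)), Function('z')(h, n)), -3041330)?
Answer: -2531072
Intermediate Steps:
Function('L')(y) = Mul(11, y)
h = 6608 (h = Mul(8, 826) = 6608)
n = -714 (n = Mul(Mul(17, -7), 6) = Mul(-119, 6) = -714)
Add(Add(Function('Y')(Function('L')(42)), Function('z')(h, n)), -3041330) = Add(Add(Mul(11, 42), Pow(-714, 2)), -3041330) = Add(Add(462, 509796), -3041330) = Add(510258, -3041330) = -2531072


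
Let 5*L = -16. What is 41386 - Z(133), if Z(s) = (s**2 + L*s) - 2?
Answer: 120623/5 ≈ 24125.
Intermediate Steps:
L = -16/5 (L = (1/5)*(-16) = -16/5 ≈ -3.2000)
Z(s) = -2 + s**2 - 16*s/5 (Z(s) = (s**2 - 16*s/5) - 2 = -2 + s**2 - 16*s/5)
41386 - Z(133) = 41386 - (-2 + 133**2 - 16/5*133) = 41386 - (-2 + 17689 - 2128/5) = 41386 - 1*86307/5 = 41386 - 86307/5 = 120623/5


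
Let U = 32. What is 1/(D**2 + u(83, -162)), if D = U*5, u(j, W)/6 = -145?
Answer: 1/24730 ≈ 4.0437e-5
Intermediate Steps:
u(j, W) = -870 (u(j, W) = 6*(-145) = -870)
D = 160 (D = 32*5 = 160)
1/(D**2 + u(83, -162)) = 1/(160**2 - 870) = 1/(25600 - 870) = 1/24730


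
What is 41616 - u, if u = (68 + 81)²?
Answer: 19415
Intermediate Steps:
u = 22201 (u = 149² = 22201)
41616 - u = 41616 - 1*22201 = 41616 - 22201 = 19415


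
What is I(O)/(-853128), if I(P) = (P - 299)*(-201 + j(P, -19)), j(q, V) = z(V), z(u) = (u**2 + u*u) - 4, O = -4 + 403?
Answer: -12925/213282 ≈ -0.060601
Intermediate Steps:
O = 399
z(u) = -4 + 2*u**2 (z(u) = (u**2 + u**2) - 4 = 2*u**2 - 4 = -4 + 2*u**2)
j(q, V) = -4 + 2*V**2
I(P) = -154583 + 517*P (I(P) = (P - 299)*(-201 + (-4 + 2*(-19)**2)) = (-299 + P)*(-201 + (-4 + 2*361)) = (-299 + P)*(-201 + (-4 + 722)) = (-299 + P)*(-201 + 718) = (-299 + P)*517 = -154583 + 517*P)
I(O)/(-853128) = (-154583 + 517*399)/(-853128) = (-154583 + 206283)*(-1/853128) = 51700*(-1/853128) = -12925/213282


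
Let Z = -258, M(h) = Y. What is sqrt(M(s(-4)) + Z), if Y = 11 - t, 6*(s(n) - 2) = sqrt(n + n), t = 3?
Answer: 5*I*sqrt(10) ≈ 15.811*I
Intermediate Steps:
s(n) = 2 + sqrt(2)*sqrt(n)/6 (s(n) = 2 + sqrt(n + n)/6 = 2 + sqrt(2*n)/6 = 2 + (sqrt(2)*sqrt(n))/6 = 2 + sqrt(2)*sqrt(n)/6)
Y = 8 (Y = 11 - 1*3 = 11 - 3 = 8)
M(h) = 8
sqrt(M(s(-4)) + Z) = sqrt(8 - 258) = sqrt(-250) = 5*I*sqrt(10)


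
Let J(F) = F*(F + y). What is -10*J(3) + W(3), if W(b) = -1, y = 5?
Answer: -241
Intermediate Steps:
J(F) = F*(5 + F) (J(F) = F*(F + 5) = F*(5 + F))
-10*J(3) + W(3) = -30*(5 + 3) - 1 = -30*8 - 1 = -10*24 - 1 = -240 - 1 = -241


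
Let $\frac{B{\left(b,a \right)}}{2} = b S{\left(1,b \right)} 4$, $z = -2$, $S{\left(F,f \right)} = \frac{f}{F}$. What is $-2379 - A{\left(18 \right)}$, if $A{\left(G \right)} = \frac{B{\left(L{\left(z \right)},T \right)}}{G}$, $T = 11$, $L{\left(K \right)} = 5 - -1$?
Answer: $-2395$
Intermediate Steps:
$L{\left(K \right)} = 6$ ($L{\left(K \right)} = 5 + 1 = 6$)
$B{\left(b,a \right)} = 8 b^{2}$ ($B{\left(b,a \right)} = 2 b \frac{b}{1} \cdot 4 = 2 b b 1 \cdot 4 = 2 b b 4 = 2 b^{2} \cdot 4 = 2 \cdot 4 b^{2} = 8 b^{2}$)
$A{\left(G \right)} = \frac{288}{G}$ ($A{\left(G \right)} = \frac{8 \cdot 6^{2}}{G} = \frac{8 \cdot 36}{G} = \frac{288}{G}$)
$-2379 - A{\left(18 \right)} = -2379 - \frac{288}{18} = -2379 - 288 \cdot \frac{1}{18} = -2379 - 16 = -2395$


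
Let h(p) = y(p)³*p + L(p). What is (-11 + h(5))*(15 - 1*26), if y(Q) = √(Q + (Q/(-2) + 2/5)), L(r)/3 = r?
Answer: -44 - 319*√290/20 ≈ -315.62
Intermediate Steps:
L(r) = 3*r
y(Q) = √(⅖ + Q/2) (y(Q) = √(Q + (Q*(-½) + 2*(⅕))) = √(Q + (-Q/2 + ⅖)) = √(Q + (⅖ - Q/2)) = √(⅖ + Q/2))
h(p) = 3*p + p*(40 + 50*p)^(3/2)/1000 (h(p) = (√(40 + 50*p)/10)³*p + 3*p = ((40 + 50*p)^(3/2)/1000)*p + 3*p = p*(40 + 50*p)^(3/2)/1000 + 3*p = 3*p + p*(40 + 50*p)^(3/2)/1000)
(-11 + h(5))*(15 - 1*26) = (-11 + (1/100)*5*(300 + √10*(4 + 5*5)^(3/2)))*(15 - 1*26) = (-11 + (1/100)*5*(300 + √10*(4 + 25)^(3/2)))*(15 - 26) = (-11 + (1/100)*5*(300 + √10*29^(3/2)))*(-11) = (-11 + (1/100)*5*(300 + √10*(29*√29)))*(-11) = (-11 + (1/100)*5*(300 + 29*√290))*(-11) = (-11 + (15 + 29*√290/20))*(-11) = (4 + 29*√290/20)*(-11) = -44 - 319*√290/20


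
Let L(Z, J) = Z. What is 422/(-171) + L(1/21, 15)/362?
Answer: -1069291/433314 ≈ -2.4677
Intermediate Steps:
422/(-171) + L(1/21, 15)/362 = 422/(-171) + 1/(21*362) = 422*(-1/171) + (1/21)*(1/362) = -422/171 + 1/7602 = -1069291/433314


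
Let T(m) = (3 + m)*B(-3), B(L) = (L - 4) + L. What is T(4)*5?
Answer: -350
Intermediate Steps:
B(L) = -4 + 2*L (B(L) = (-4 + L) + L = -4 + 2*L)
T(m) = -30 - 10*m (T(m) = (3 + m)*(-4 + 2*(-3)) = (3 + m)*(-4 - 6) = (3 + m)*(-10) = -30 - 10*m)
T(4)*5 = (-30 - 10*4)*5 = (-30 - 40)*5 = -70*5 = -350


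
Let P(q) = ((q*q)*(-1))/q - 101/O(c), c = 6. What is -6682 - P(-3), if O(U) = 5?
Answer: -33324/5 ≈ -6664.8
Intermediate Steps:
P(q) = -101/5 - q (P(q) = ((q*q)*(-1))/q - 101/5 = (q**2*(-1))/q - 101*1/5 = (-q**2)/q - 101/5 = -q - 101/5 = -101/5 - q)
-6682 - P(-3) = -6682 - (-101/5 - 1*(-3)) = -6682 - (-101/5 + 3) = -6682 - 1*(-86/5) = -6682 + 86/5 = -33324/5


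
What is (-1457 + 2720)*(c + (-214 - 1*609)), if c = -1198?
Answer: -2552523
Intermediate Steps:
(-1457 + 2720)*(c + (-214 - 1*609)) = (-1457 + 2720)*(-1198 + (-214 - 1*609)) = 1263*(-1198 + (-214 - 609)) = 1263*(-1198 - 823) = 1263*(-2021) = -2552523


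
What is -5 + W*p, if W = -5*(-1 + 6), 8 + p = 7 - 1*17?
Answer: 445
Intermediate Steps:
p = -18 (p = -8 + (7 - 1*17) = -8 + (7 - 17) = -8 - 10 = -18)
W = -25 (W = -5*5 = -25)
-5 + W*p = -5 - 25*(-18) = -5 + 450 = 445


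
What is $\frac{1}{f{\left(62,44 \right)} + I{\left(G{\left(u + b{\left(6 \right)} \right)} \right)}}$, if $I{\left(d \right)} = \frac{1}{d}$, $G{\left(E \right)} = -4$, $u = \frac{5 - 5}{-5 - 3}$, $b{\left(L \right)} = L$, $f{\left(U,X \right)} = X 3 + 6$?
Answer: $\frac{4}{551} \approx 0.0072595$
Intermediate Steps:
$f{\left(U,X \right)} = 6 + 3 X$ ($f{\left(U,X \right)} = 3 X + 6 = 6 + 3 X$)
$u = 0$ ($u = \frac{0}{-8} = 0 \left(- \frac{1}{8}\right) = 0$)
$\frac{1}{f{\left(62,44 \right)} + I{\left(G{\left(u + b{\left(6 \right)} \right)} \right)}} = \frac{1}{\left(6 + 3 \cdot 44\right) + \frac{1}{-4}} = \frac{1}{\left(6 + 132\right) - \frac{1}{4}} = \frac{1}{138 - \frac{1}{4}} = \frac{1}{\frac{551}{4}} = \frac{4}{551}$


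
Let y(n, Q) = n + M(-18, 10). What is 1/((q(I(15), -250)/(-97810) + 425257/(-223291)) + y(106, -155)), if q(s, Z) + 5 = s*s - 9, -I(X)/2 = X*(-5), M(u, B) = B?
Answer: 10920046355/1243417722882 ≈ 0.0087823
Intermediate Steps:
I(X) = 10*X (I(X) = -2*X*(-5) = -(-10)*X = 10*X)
q(s, Z) = -14 + s² (q(s, Z) = -5 + (s*s - 9) = -5 + (s² - 9) = -5 + (-9 + s²) = -14 + s²)
y(n, Q) = 10 + n (y(n, Q) = n + 10 = 10 + n)
1/((q(I(15), -250)/(-97810) + 425257/(-223291)) + y(106, -155)) = 1/(((-14 + (10*15)²)/(-97810) + 425257/(-223291)) + (10 + 106)) = 1/(((-14 + 150²)*(-1/97810) + 425257*(-1/223291)) + 116) = 1/(((-14 + 22500)*(-1/97810) - 425257/223291) + 116) = 1/((22486*(-1/97810) - 425257/223291) + 116) = 1/((-11243/48905 - 425257/223291) + 116) = 1/(-23307654298/10920046355 + 116) = 1/(1243417722882/10920046355) = 10920046355/1243417722882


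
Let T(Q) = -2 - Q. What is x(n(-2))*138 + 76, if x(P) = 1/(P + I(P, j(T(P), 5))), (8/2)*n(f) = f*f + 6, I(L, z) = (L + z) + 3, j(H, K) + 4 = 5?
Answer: 274/3 ≈ 91.333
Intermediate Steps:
j(H, K) = 1 (j(H, K) = -4 + 5 = 1)
I(L, z) = 3 + L + z
n(f) = 3/2 + f²/4 (n(f) = (f*f + 6)/4 = (f² + 6)/4 = (6 + f²)/4 = 3/2 + f²/4)
x(P) = 1/(4 + 2*P) (x(P) = 1/(P + (3 + P + 1)) = 1/(P + (4 + P)) = 1/(4 + 2*P))
x(n(-2))*138 + 76 = (1/(2*(2 + (3/2 + (¼)*(-2)²))))*138 + 76 = (1/(2*(2 + (3/2 + (¼)*4))))*138 + 76 = (1/(2*(2 + (3/2 + 1))))*138 + 76 = (1/(2*(2 + 5/2)))*138 + 76 = (1/(2*(9/2)))*138 + 76 = ((½)*(2/9))*138 + 76 = (⅑)*138 + 76 = 46/3 + 76 = 274/3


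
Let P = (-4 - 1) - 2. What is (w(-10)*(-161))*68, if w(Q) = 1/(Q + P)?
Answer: 644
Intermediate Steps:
P = -7 (P = -5 - 2 = -7)
w(Q) = 1/(-7 + Q) (w(Q) = 1/(Q - 7) = 1/(-7 + Q))
(w(-10)*(-161))*68 = (-161/(-7 - 10))*68 = (-161/(-17))*68 = -1/17*(-161)*68 = (161/17)*68 = 644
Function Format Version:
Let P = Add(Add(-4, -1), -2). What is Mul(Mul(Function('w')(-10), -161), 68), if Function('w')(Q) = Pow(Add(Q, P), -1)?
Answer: 644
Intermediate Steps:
P = -7 (P = Add(-5, -2) = -7)
Function('w')(Q) = Pow(Add(-7, Q), -1) (Function('w')(Q) = Pow(Add(Q, -7), -1) = Pow(Add(-7, Q), -1))
Mul(Mul(Function('w')(-10), -161), 68) = Mul(Mul(Pow(Add(-7, -10), -1), -161), 68) = Mul(Mul(Pow(-17, -1), -161), 68) = Mul(Mul(Rational(-1, 17), -161), 68) = Mul(Rational(161, 17), 68) = 644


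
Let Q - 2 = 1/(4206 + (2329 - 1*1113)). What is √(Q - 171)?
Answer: 3*I*√552030086/5422 ≈ 13.0*I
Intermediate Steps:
Q = 10845/5422 (Q = 2 + 1/(4206 + (2329 - 1*1113)) = 2 + 1/(4206 + (2329 - 1113)) = 2 + 1/(4206 + 1216) = 2 + 1/5422 = 10845/5422 ≈ 2.0002)
√(Q - 171) = √(10845/5422 - 171) = √(-916317/5422) = 3*I*√552030086/5422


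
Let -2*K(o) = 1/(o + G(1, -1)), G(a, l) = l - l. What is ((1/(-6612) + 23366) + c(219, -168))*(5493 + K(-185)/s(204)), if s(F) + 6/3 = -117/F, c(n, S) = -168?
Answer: 1091095263722287/8562540 ≈ 1.2743e+8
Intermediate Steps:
G(a, l) = 0
K(o) = -1/(2*o) (K(o) = -1/(2*(o + 0)) = -1/(2*o))
s(F) = -2 - 117/F
((1/(-6612) + 23366) + c(219, -168))*(5493 + K(-185)/s(204)) = ((1/(-6612) + 23366) - 168)*(5493 + (-1/2/(-185))/(-2 - 117/204)) = ((-1/6612 + 23366) - 168)*(5493 + (-1/2*(-1/185))/(-2 - 117*1/204)) = (154495991/6612 - 168)*(5493 + 1/(370*(-2 - 39/68))) = 153385175*(5493 + 1/(370*(-175/68)))/6612 = 153385175*(5493 + (1/370)*(-68/175))/6612 = 153385175*(5493 - 34/32375)/6612 = (153385175/6612)*(177835841/32375) = 1091095263722287/8562540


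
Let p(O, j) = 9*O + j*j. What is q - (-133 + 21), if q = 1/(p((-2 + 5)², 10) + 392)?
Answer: 64177/573 ≈ 112.00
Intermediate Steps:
p(O, j) = j² + 9*O (p(O, j) = 9*O + j² = j² + 9*O)
q = 1/573 (q = 1/((10² + 9*(-2 + 5)²) + 392) = 1/((100 + 9*3²) + 392) = 1/((100 + 9*9) + 392) = 1/((100 + 81) + 392) = 1/(181 + 392) = 1/573 ≈ 0.0017452)
q - (-133 + 21) = 1/573 - (-133 + 21) = 1/573 - 1*(-112) = 1/573 + 112 = 64177/573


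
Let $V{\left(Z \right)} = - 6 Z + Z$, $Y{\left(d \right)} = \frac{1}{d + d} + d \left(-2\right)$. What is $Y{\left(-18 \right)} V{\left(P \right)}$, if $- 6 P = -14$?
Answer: $- \frac{45325}{108} \approx -419.68$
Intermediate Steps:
$P = \frac{7}{3}$ ($P = \left(- \frac{1}{6}\right) \left(-14\right) = \frac{7}{3} \approx 2.3333$)
$Y{\left(d \right)} = \frac{1}{2 d} - 2 d$
$V{\left(Z \right)} = - 5 Z$
$Y{\left(-18 \right)} V{\left(P \right)} = \left(\frac{1}{2 \left(-18\right)} - -36\right) \left(\left(-5\right) \frac{7}{3}\right) = \left(\frac{1}{2} \left(- \frac{1}{18}\right) + 36\right) \left(- \frac{35}{3}\right) = \left(- \frac{1}{36} + 36\right) \left(- \frac{35}{3}\right) = \frac{1295}{36} \left(- \frac{35}{3}\right) = - \frac{45325}{108}$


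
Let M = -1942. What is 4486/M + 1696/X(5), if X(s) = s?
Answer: 1635601/4855 ≈ 336.89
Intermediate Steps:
4486/M + 1696/X(5) = 4486/(-1942) + 1696/5 = 4486*(-1/1942) + 1696*(⅕) = -2243/971 + 1696/5 = 1635601/4855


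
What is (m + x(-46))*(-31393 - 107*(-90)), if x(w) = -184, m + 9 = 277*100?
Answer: -598634841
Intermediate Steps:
m = 27691 (m = -9 + 277*100 = -9 + 27700 = 27691)
(m + x(-46))*(-31393 - 107*(-90)) = (27691 - 184)*(-31393 - 107*(-90)) = 27507*(-31393 + 9630) = 27507*(-21763) = -598634841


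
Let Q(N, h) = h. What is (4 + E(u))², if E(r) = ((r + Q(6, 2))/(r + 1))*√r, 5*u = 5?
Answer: 121/4 ≈ 30.250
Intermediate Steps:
u = 1 (u = (⅕)*5 = 1)
E(r) = √r*(2 + r)/(1 + r) (E(r) = ((r + 2)/(r + 1))*√r = ((2 + r)/(1 + r))*√r = √r*(2 + r)/(1 + r))
(4 + E(u))² = (4 + √1*(2 + 1)/(1 + 1))² = (4 + 1*3/2)² = (4 + 1*(½)*3)² = (4 + 3/2)² = (11/2)² = 121/4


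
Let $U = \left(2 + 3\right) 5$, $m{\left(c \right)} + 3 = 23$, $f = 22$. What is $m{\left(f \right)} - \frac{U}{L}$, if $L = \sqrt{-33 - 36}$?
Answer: $20 + \frac{25 i \sqrt{69}}{69} \approx 20.0 + 3.0096 i$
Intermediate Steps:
$m{\left(c \right)} = 20$ ($m{\left(c \right)} = -3 + 23 = 20$)
$L = i \sqrt{69}$ ($L = \sqrt{-69} = i \sqrt{69} \approx 8.3066 i$)
$U = 25$ ($U = 5 \cdot 5 = 25$)
$m{\left(f \right)} - \frac{U}{L} = 20 - \frac{25}{i \sqrt{69}} = 20 - 25 \left(- \frac{i \sqrt{69}}{69}\right) = 20 - - \frac{25 i \sqrt{69}}{69} = 20 + \frac{25 i \sqrt{69}}{69}$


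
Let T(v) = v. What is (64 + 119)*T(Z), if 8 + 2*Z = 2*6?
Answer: 366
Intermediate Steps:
Z = 2 (Z = -4 + (2*6)/2 = -4 + (½)*12 = -4 + 6 = 2)
(64 + 119)*T(Z) = (64 + 119)*2 = 183*2 = 366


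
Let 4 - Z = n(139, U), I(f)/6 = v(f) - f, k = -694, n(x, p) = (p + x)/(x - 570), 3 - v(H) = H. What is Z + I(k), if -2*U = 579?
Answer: 7197399/862 ≈ 8349.7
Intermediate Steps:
U = -579/2 (U = -½*579 = -579/2 ≈ -289.50)
v(H) = 3 - H
n(x, p) = (p + x)/(-570 + x)
I(f) = 18 - 12*f (I(f) = 6*((3 - f) - f) = 6*(3 - 2*f) = 18 - 12*f)
Z = 3147/862 (Z = 4 - (-579/2 + 139)/(-570 + 139) = 4 - (-301)/((-431)*2) = 4 - (-1)*(-301)/(431*2) = 4 - 1*301/862 = 4 - 301/862 = 3147/862 ≈ 3.6508)
Z + I(k) = 3147/862 + (18 - 12*(-694)) = 3147/862 + (18 + 8328) = 3147/862 + 8346 = 7197399/862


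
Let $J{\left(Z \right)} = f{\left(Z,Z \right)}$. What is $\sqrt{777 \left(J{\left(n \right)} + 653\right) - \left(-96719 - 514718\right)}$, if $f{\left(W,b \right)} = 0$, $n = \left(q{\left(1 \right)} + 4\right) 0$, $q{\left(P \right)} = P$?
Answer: $\sqrt{1118818} \approx 1057.7$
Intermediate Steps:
$n = 0$ ($n = \left(1 + 4\right) 0 = 5 \cdot 0 = 0$)
$J{\left(Z \right)} = 0$
$\sqrt{777 \left(J{\left(n \right)} + 653\right) - \left(-96719 - 514718\right)} = \sqrt{777 \left(0 + 653\right) - \left(-96719 - 514718\right)} = \sqrt{777 \cdot 653 - -611437} = \sqrt{507381 - -611437} = \sqrt{507381 + \left(-837432 + 1448869\right)} = \sqrt{507381 + 611437} = \sqrt{1118818}$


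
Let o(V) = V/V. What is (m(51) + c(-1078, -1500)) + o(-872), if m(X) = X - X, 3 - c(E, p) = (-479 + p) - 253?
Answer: 2236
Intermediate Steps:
c(E, p) = 735 - p (c(E, p) = 3 - ((-479 + p) - 253) = 3 - (-732 + p) = 3 + (732 - p) = 735 - p)
o(V) = 1
m(X) = 0
(m(51) + c(-1078, -1500)) + o(-872) = (0 + (735 - 1*(-1500))) + 1 = (0 + (735 + 1500)) + 1 = (0 + 2235) + 1 = 2235 + 1 = 2236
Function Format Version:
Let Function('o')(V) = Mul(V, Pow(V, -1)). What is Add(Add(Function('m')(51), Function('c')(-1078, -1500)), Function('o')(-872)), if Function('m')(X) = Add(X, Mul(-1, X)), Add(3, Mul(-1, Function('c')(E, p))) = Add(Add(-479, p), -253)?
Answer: 2236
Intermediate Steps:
Function('c')(E, p) = Add(735, Mul(-1, p)) (Function('c')(E, p) = Add(3, Mul(-1, Add(Add(-479, p), -253))) = Add(3, Mul(-1, Add(-732, p))) = Add(3, Add(732, Mul(-1, p))) = Add(735, Mul(-1, p)))
Function('o')(V) = 1
Function('m')(X) = 0
Add(Add(Function('m')(51), Function('c')(-1078, -1500)), Function('o')(-872)) = Add(Add(0, Add(735, Mul(-1, -1500))), 1) = Add(Add(0, Add(735, 1500)), 1) = Add(Add(0, 2235), 1) = Add(2235, 1) = 2236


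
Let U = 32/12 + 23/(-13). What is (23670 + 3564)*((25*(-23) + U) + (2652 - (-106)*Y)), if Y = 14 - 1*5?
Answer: 1073419032/13 ≈ 8.2571e+7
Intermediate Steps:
Y = 9 (Y = 14 - 5 = 9)
U = 35/39 (U = 32*(1/12) + 23*(-1/13) = 8/3 - 23/13 = 35/39 ≈ 0.89744)
(23670 + 3564)*((25*(-23) + U) + (2652 - (-106)*Y)) = (23670 + 3564)*((25*(-23) + 35/39) + (2652 - (-106)*9)) = 27234*((-575 + 35/39) + (2652 - 1*(-954))) = 27234*(-22390/39 + (2652 + 954)) = 27234*(-22390/39 + 3606) = 27234*(118244/39) = 1073419032/13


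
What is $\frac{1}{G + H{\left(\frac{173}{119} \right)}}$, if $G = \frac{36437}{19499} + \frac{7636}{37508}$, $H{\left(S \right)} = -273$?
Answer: $- \frac{182842123}{49537006239} \approx -0.003691$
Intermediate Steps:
$G = \frac{378893340}{182842123}$ ($G = 36437 \cdot \frac{1}{19499} + 7636 \cdot \frac{1}{37508} = \frac{36437}{19499} + \frac{1909}{9377} = \frac{378893340}{182842123} \approx 2.0722$)
$\frac{1}{G + H{\left(\frac{173}{119} \right)}} = \frac{1}{\frac{378893340}{182842123} - 273} = \frac{1}{- \frac{49537006239}{182842123}} = - \frac{182842123}{49537006239}$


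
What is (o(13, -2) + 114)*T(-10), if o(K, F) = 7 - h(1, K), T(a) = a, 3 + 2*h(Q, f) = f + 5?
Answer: -1135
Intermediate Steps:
h(Q, f) = 1 + f/2 (h(Q, f) = -3/2 + (f + 5)/2 = -3/2 + (5 + f)/2 = -3/2 + (5/2 + f/2) = 1 + f/2)
o(K, F) = 6 - K/2 (o(K, F) = 7 - (1 + K/2) = 7 + (-1 - K/2) = 6 - K/2)
(o(13, -2) + 114)*T(-10) = ((6 - ½*13) + 114)*(-10) = ((6 - 13/2) + 114)*(-10) = (-½ + 114)*(-10) = (227/2)*(-10) = -1135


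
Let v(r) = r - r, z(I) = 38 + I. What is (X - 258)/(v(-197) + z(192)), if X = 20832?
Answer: 10287/115 ≈ 89.452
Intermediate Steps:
v(r) = 0
(X - 258)/(v(-197) + z(192)) = (20832 - 258)/(0 + (38 + 192)) = 20574/(0 + 230) = 20574/230 = 20574*(1/230) = 10287/115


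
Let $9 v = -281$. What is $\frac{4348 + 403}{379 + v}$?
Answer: $\frac{42759}{3130} \approx 13.661$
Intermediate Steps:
$v = - \frac{281}{9}$ ($v = \frac{1}{9} \left(-281\right) = - \frac{281}{9} \approx -31.222$)
$\frac{4348 + 403}{379 + v} = \frac{4348 + 403}{379 - \frac{281}{9}} = \frac{4751}{\frac{3130}{9}} = 4751 \cdot \frac{9}{3130} = \frac{42759}{3130}$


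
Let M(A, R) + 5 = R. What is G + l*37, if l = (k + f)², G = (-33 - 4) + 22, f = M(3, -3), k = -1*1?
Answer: 2982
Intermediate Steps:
M(A, R) = -5 + R
k = -1
f = -8 (f = -5 - 3 = -8)
G = -15 (G = -37 + 22 = -15)
l = 81 (l = (-1 - 8)² = (-9)² = 81)
G + l*37 = -15 + 81*37 = -15 + 2997 = 2982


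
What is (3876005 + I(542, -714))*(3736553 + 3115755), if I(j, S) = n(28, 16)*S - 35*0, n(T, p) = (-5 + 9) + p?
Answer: 26461729111300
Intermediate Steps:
n(T, p) = 4 + p
I(j, S) = 20*S (I(j, S) = (4 + 16)*S - 35*0 = 20*S + 0 = 20*S)
(3876005 + I(542, -714))*(3736553 + 3115755) = (3876005 + 20*(-714))*(3736553 + 3115755) = (3876005 - 14280)*6852308 = 3861725*6852308 = 26461729111300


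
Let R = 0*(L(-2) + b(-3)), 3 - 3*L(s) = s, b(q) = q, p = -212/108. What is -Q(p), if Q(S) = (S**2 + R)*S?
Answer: 148877/19683 ≈ 7.5637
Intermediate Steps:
p = -53/27 (p = -212*1/108 = -53/27 ≈ -1.9630)
L(s) = 1 - s/3
R = 0 (R = 0*((1 - 1/3*(-2)) - 3) = 0*((1 + 2/3) - 3) = 0*(5/3 - 3) = 0*(-4/3) = 0)
Q(S) = S**3 (Q(S) = (S**2 + 0)*S = S**2*S = S**3)
-Q(p) = -(-53/27)**3 = -1*(-148877/19683) = 148877/19683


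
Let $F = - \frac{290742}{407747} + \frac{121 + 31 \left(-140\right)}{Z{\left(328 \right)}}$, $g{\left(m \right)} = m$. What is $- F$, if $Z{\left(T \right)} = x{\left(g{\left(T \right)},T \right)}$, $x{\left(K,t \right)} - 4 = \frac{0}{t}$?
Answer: $\frac{1721447561}{1630988} \approx 1055.5$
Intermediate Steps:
$x{\left(K,t \right)} = 4$ ($x{\left(K,t \right)} = 4 + \frac{0}{t} = 4 + 0 = 4$)
$Z{\left(T \right)} = 4$
$F = - \frac{1721447561}{1630988}$ ($F = - \frac{290742}{407747} + \frac{121 + 31 \left(-140\right)}{4} = \left(-290742\right) \frac{1}{407747} + \left(121 - 4340\right) \frac{1}{4} = - \frac{290742}{407747} - \frac{4219}{4} = - \frac{1721447561}{1630988} \approx -1055.5$)
$- F = \left(-1\right) \left(- \frac{1721447561}{1630988}\right) = \frac{1721447561}{1630988}$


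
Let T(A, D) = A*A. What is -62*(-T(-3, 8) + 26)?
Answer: -1054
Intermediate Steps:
T(A, D) = A²
-62*(-T(-3, 8) + 26) = -62*(-1*(-3)² + 26) = -62*(-1*9 + 26) = -62*(-9 + 26) = -62*17 = -1054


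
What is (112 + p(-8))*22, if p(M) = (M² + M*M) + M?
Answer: 5104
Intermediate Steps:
p(M) = M + 2*M² (p(M) = (M² + M²) + M = 2*M² + M = M + 2*M²)
(112 + p(-8))*22 = (112 - 8*(1 + 2*(-8)))*22 = (112 - 8*(1 - 16))*22 = (112 - 8*(-15))*22 = (112 + 120)*22 = 232*22 = 5104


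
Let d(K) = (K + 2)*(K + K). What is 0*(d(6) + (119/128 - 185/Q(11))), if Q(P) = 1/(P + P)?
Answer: 0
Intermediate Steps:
Q(P) = 1/(2*P)
d(K) = 2*K*(2 + K) (d(K) = (2 + K)*(2*K) = 2*K*(2 + K))
0*(d(6) + (119/128 - 185/Q(11))) = 0*(2*6*(2 + 6) + (119/128 - 185/((1/2)/11))) = 0*(2*6*8 + (119*(1/128) - 185/((1/2)*(1/11)))) = 0*(96 + (119/128 - 185/1/22)) = 0*(96 + (119/128 - 185*22)) = 0*(96 + (119/128 - 4070)) = 0*(96 - 520841/128) = 0*(-508553/128) = 0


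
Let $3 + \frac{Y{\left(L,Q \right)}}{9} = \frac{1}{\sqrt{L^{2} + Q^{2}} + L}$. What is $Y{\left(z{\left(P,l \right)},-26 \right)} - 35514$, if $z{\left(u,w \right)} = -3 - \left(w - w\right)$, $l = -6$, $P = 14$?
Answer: $- \frac{24025689}{676} + \frac{9 \sqrt{685}}{676} \approx -35541.0$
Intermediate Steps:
$z{\left(u,w \right)} = -3$ ($z{\left(u,w \right)} = -3 - 0 = -3 + 0 = -3$)
$Y{\left(L,Q \right)} = -27 + \frac{9}{L + \sqrt{L^{2} + Q^{2}}}$ ($Y{\left(L,Q \right)} = -27 + \frac{9}{\sqrt{L^{2} + Q^{2}} + L} = -27 + \frac{9}{L + \sqrt{L^{2} + Q^{2}}}$)
$Y{\left(z{\left(P,l \right)},-26 \right)} - 35514 = \frac{9 \left(1 - -9 - 3 \sqrt{\left(-3\right)^{2} + \left(-26\right)^{2}}\right)}{-3 + \sqrt{\left(-3\right)^{2} + \left(-26\right)^{2}}} - 35514 = \frac{9 \left(1 + 9 - 3 \sqrt{9 + 676}\right)}{-3 + \sqrt{9 + 676}} - 35514 = \frac{9 \left(1 + 9 - 3 \sqrt{685}\right)}{-3 + \sqrt{685}} - 35514 = \frac{9 \left(10 - 3 \sqrt{685}\right)}{-3 + \sqrt{685}} - 35514 = -35514 + \frac{9 \left(10 - 3 \sqrt{685}\right)}{-3 + \sqrt{685}}$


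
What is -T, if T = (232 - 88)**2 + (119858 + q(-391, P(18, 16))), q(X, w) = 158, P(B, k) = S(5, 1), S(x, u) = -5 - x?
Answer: -140752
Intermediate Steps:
P(B, k) = -10 (P(B, k) = -5 - 1*5 = -5 - 5 = -10)
T = 140752 (T = (232 - 88)**2 + (119858 + 158) = 144**2 + 120016 = 20736 + 120016 = 140752)
-T = -1*140752 = -140752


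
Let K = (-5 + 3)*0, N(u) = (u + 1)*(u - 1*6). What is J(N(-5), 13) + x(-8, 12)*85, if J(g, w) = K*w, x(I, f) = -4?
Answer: -340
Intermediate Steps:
N(u) = (1 + u)*(-6 + u) (N(u) = (1 + u)*(u - 6) = (1 + u)*(-6 + u))
K = 0 (K = -2*0 = 0)
J(g, w) = 0 (J(g, w) = 0*w = 0)
J(N(-5), 13) + x(-8, 12)*85 = 0 - 4*85 = 0 - 340 = -340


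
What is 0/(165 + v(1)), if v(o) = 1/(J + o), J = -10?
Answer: 0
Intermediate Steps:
v(o) = 1/(-10 + o)
0/(165 + v(1)) = 0/(165 + 1/(-10 + 1)) = 0/(165 + 1/(-9)) = 0/(165 - ⅑) = 0/(1484/9) = (9/1484)*0 = 0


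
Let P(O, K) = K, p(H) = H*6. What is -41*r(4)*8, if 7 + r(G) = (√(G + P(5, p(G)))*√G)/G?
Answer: 2296 - 328*√7 ≈ 1428.2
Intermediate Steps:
p(H) = 6*H
r(G) = -7 + √7 (r(G) = -7 + (√(G + 6*G)*√G)/G = -7 + (√(7*G)*√G)/G = -7 + ((√7*√G)*√G)/G = -7 + (G*√7)/G = -7 + √7)
-41*r(4)*8 = -41*(-7 + √7)*8 = (287 - 41*√7)*8 = 2296 - 328*√7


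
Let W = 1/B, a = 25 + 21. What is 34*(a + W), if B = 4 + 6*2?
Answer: 12529/8 ≈ 1566.1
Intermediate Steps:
B = 16 (B = 4 + 12 = 16)
a = 46
W = 1/16 ≈ 0.062500
34*(a + W) = 34*(46 + 1/16) = 34*(737/16) = 12529/8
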